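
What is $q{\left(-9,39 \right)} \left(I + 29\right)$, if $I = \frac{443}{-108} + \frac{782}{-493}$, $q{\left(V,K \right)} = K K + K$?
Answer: $\frac{9491690}{261} \approx 36367.0$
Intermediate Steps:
$q{\left(V,K \right)} = K + K^{2}$ ($q{\left(V,K \right)} = K^{2} + K = K + K^{2}$)
$I = - \frac{17815}{3132}$ ($I = 443 \left(- \frac{1}{108}\right) + 782 \left(- \frac{1}{493}\right) = - \frac{443}{108} - \frac{46}{29} = - \frac{17815}{3132} \approx -5.6881$)
$q{\left(-9,39 \right)} \left(I + 29\right) = 39 \left(1 + 39\right) \left(- \frac{17815}{3132} + 29\right) = 39 \cdot 40 \cdot \frac{73013}{3132} = 1560 \cdot \frac{73013}{3132} = \frac{9491690}{261}$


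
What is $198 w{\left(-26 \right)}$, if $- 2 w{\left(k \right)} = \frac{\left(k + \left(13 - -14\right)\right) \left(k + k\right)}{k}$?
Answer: $-198$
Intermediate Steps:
$w{\left(k \right)} = -27 - k$ ($w{\left(k \right)} = - \frac{\left(k + \left(13 - -14\right)\right) \left(k + k\right) \frac{1}{k}}{2} = - \frac{\left(k + \left(13 + 14\right)\right) 2 k \frac{1}{k}}{2} = - \frac{\left(k + 27\right) 2 k \frac{1}{k}}{2} = - \frac{\left(27 + k\right) 2 k \frac{1}{k}}{2} = - \frac{2 k \left(27 + k\right) \frac{1}{k}}{2} = - \frac{54 + 2 k}{2} = -27 - k$)
$198 w{\left(-26 \right)} = 198 \left(-27 - -26\right) = 198 \left(-27 + 26\right) = 198 \left(-1\right) = -198$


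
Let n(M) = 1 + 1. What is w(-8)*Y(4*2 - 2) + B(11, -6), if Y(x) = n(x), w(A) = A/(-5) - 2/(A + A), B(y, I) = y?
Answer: 289/20 ≈ 14.450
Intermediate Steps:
w(A) = -1/A - A/5 (w(A) = A*(-⅕) - 2*1/(2*A) = -A/5 - 1/A = -1/A - A/5)
n(M) = 2
Y(x) = 2
w(-8)*Y(4*2 - 2) + B(11, -6) = (-1/(-8) - ⅕*(-8))*2 + 11 = (-1*(-⅛) + 8/5)*2 + 11 = (⅛ + 8/5)*2 + 11 = (69/40)*2 + 11 = 69/20 + 11 = 289/20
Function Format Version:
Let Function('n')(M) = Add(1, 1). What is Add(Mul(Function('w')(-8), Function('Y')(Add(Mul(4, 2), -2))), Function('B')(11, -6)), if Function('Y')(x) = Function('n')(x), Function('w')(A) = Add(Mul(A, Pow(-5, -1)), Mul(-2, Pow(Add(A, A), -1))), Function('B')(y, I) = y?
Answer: Rational(289, 20) ≈ 14.450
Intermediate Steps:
Function('w')(A) = Add(Mul(-1, Pow(A, -1)), Mul(Rational(-1, 5), A)) (Function('w')(A) = Add(Mul(A, Rational(-1, 5)), Mul(-2, Pow(Mul(2, A), -1))) = Add(Mul(Rational(-1, 5), A), Mul(-2, Mul(Rational(1, 2), Pow(A, -1)))) = Add(Mul(Rational(-1, 5), A), Mul(-1, Pow(A, -1))) = Add(Mul(-1, Pow(A, -1)), Mul(Rational(-1, 5), A)))
Function('n')(M) = 2
Function('Y')(x) = 2
Add(Mul(Function('w')(-8), Function('Y')(Add(Mul(4, 2), -2))), Function('B')(11, -6)) = Add(Mul(Add(Mul(-1, Pow(-8, -1)), Mul(Rational(-1, 5), -8)), 2), 11) = Add(Mul(Add(Mul(-1, Rational(-1, 8)), Rational(8, 5)), 2), 11) = Add(Mul(Add(Rational(1, 8), Rational(8, 5)), 2), 11) = Add(Mul(Rational(69, 40), 2), 11) = Add(Rational(69, 20), 11) = Rational(289, 20)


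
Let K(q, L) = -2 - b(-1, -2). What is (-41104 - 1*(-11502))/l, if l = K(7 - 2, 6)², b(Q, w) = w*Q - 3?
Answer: -29602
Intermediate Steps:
b(Q, w) = -3 + Q*w (b(Q, w) = Q*w - 3 = -3 + Q*w)
K(q, L) = -1 (K(q, L) = -2 - (-3 - 1*(-2)) = -2 - (-3 + 2) = -2 - 1*(-1) = -2 + 1 = -1)
l = 1 (l = (-1)² = 1)
(-41104 - 1*(-11502))/l = (-41104 - 1*(-11502))/1 = (-41104 + 11502)*1 = -29602*1 = -29602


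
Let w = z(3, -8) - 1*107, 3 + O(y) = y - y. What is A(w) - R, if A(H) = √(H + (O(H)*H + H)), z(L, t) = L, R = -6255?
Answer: 6255 + 2*√26 ≈ 6265.2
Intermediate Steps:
O(y) = -3 (O(y) = -3 + (y - y) = -3 + 0 = -3)
w = -104 (w = 3 - 1*107 = 3 - 107 = -104)
A(H) = √(-H) (A(H) = √(H + (-3*H + H)) = √(H - 2*H) = √(-H))
A(w) - R = √(-1*(-104)) - 1*(-6255) = √104 + 6255 = 2*√26 + 6255 = 6255 + 2*√26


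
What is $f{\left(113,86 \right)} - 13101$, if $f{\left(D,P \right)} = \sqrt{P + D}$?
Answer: $-13101 + \sqrt{199} \approx -13087.0$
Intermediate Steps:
$f{\left(D,P \right)} = \sqrt{D + P}$
$f{\left(113,86 \right)} - 13101 = \sqrt{113 + 86} - 13101 = \sqrt{199} - 13101 = -13101 + \sqrt{199}$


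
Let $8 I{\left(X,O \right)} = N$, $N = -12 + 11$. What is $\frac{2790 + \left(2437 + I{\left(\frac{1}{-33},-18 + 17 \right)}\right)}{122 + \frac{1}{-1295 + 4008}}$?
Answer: $\frac{113444095}{2647896} \approx 42.843$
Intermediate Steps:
$N = -1$
$I{\left(X,O \right)} = - \frac{1}{8}$ ($I{\left(X,O \right)} = \frac{1}{8} \left(-1\right) = - \frac{1}{8}$)
$\frac{2790 + \left(2437 + I{\left(\frac{1}{-33},-18 + 17 \right)}\right)}{122 + \frac{1}{-1295 + 4008}} = \frac{2790 + \left(2437 - \frac{1}{8}\right)}{122 + \frac{1}{-1295 + 4008}} = \frac{2790 + \frac{19495}{8}}{122 + \frac{1}{2713}} = \frac{41815}{8 \left(122 + \frac{1}{2713}\right)} = \frac{41815}{8 \cdot \frac{330987}{2713}} = \frac{41815}{8} \cdot \frac{2713}{330987} = \frac{113444095}{2647896}$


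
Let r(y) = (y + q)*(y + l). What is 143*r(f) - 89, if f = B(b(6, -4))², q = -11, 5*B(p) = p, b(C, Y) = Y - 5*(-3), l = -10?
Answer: 2785213/625 ≈ 4456.3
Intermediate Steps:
b(C, Y) = 15 + Y (b(C, Y) = Y + 15 = 15 + Y)
B(p) = p/5
f = 121/25 (f = ((15 - 4)/5)² = ((⅕)*11)² = (11/5)² = 121/25 ≈ 4.8400)
r(y) = (-11 + y)*(-10 + y) (r(y) = (y - 11)*(y - 10) = (-11 + y)*(-10 + y))
143*r(f) - 89 = 143*(110 + (121/25)² - 21*121/25) - 89 = 143*(110 + 14641/625 - 2541/25) - 89 = 143*(19866/625) - 89 = 2840838/625 - 89 = 2785213/625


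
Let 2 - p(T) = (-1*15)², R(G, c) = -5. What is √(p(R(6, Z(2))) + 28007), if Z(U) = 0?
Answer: 2*√6946 ≈ 166.69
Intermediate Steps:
p(T) = -223 (p(T) = 2 - (-1*15)² = 2 - 1*(-15)² = 2 - 1*225 = 2 - 225 = -223)
√(p(R(6, Z(2))) + 28007) = √(-223 + 28007) = √27784 = 2*√6946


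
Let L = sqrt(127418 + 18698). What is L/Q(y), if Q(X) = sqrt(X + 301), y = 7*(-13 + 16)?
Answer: sqrt(11762338)/161 ≈ 21.302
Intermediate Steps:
y = 21 (y = 7*3 = 21)
L = 2*sqrt(36529) (L = sqrt(146116) = 2*sqrt(36529) ≈ 382.25)
Q(X) = sqrt(301 + X)
L/Q(y) = (2*sqrt(36529))/(sqrt(301 + 21)) = (2*sqrt(36529))/(sqrt(322)) = (2*sqrt(36529))*(sqrt(322)/322) = sqrt(11762338)/161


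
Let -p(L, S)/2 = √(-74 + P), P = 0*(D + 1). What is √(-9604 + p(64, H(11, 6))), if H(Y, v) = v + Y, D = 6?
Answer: √(-9604 - 2*I*√74) ≈ 0.0878 - 98.0*I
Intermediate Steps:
H(Y, v) = Y + v
P = 0 (P = 0*(6 + 1) = 0*7 = 0)
p(L, S) = -2*I*√74 (p(L, S) = -2*√(-74 + 0) = -2*I*√74)
√(-9604 + p(64, H(11, 6))) = √(-9604 - 2*I*√74)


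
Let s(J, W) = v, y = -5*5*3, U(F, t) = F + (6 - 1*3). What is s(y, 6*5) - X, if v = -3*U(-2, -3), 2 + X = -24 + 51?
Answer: -28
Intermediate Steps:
X = 25 (X = -2 + (-24 + 51) = -2 + 27 = 25)
U(F, t) = 3 + F (U(F, t) = F + (6 - 3) = F + 3 = 3 + F)
y = -75 (y = -25*3 = -75)
v = -3 (v = -3*(3 - 2) = -3*1 = -3)
s(J, W) = -3
s(y, 6*5) - X = -3 - 1*25 = -3 - 25 = -28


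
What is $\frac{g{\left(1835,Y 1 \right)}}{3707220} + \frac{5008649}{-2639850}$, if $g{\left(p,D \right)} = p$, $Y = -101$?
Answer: $- \frac{618777320701}{326216823900} \approx -1.8968$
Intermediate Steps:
$\frac{g{\left(1835,Y 1 \right)}}{3707220} + \frac{5008649}{-2639850} = \frac{1835}{3707220} + \frac{5008649}{-2639850} = 1835 \cdot \frac{1}{3707220} + 5008649 \left(- \frac{1}{2639850}\right) = \frac{367}{741444} - \frac{5008649}{2639850} = - \frac{618777320701}{326216823900}$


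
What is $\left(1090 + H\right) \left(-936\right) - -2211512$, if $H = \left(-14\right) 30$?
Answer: $1584392$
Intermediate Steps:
$H = -420$
$\left(1090 + H\right) \left(-936\right) - -2211512 = \left(1090 - 420\right) \left(-936\right) - -2211512 = 670 \left(-936\right) + 2211512 = -627120 + 2211512 = 1584392$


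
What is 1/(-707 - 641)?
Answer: -1/1348 ≈ -0.00074184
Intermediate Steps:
1/(-707 - 641) = 1/(-1348) = -1/1348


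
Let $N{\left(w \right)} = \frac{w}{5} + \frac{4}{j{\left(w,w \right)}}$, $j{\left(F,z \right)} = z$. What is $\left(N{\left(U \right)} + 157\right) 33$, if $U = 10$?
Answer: $\frac{26301}{5} \approx 5260.2$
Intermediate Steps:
$N{\left(w \right)} = \frac{4}{w} + \frac{w}{5}$ ($N{\left(w \right)} = \frac{w}{5} + \frac{4}{w} = \frac{4}{w} + \frac{w}{5}$)
$\left(N{\left(U \right)} + 157\right) 33 = \left(\left(\frac{4}{10} + \frac{1}{5} \cdot 10\right) + 157\right) 33 = \left(\left(4 \cdot \frac{1}{10} + 2\right) + 157\right) 33 = \left(\left(\frac{2}{5} + 2\right) + 157\right) 33 = \left(\frac{12}{5} + 157\right) 33 = \frac{797}{5} \cdot 33 = \frac{26301}{5}$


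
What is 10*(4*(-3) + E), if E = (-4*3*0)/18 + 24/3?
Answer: -40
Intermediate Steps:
E = 8 (E = -12*0*(1/18) + 24*(⅓) = 0*(1/18) + 8 = 0 + 8 = 8)
10*(4*(-3) + E) = 10*(4*(-3) + 8) = 10*(-12 + 8) = 10*(-4) = -40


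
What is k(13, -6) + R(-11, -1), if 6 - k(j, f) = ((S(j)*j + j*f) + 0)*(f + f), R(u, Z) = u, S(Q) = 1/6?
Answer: -915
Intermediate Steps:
S(Q) = ⅙ (S(Q) = 1*(⅙) = ⅙)
k(j, f) = 6 - 2*f*(j/6 + f*j) (k(j, f) = 6 - ((j/6 + j*f) + 0)*(f + f) = 6 - ((j/6 + f*j) + 0)*2*f = 6 - (j/6 + f*j)*2*f = 6 - 2*f*(j/6 + f*j))
k(13, -6) + R(-11, -1) = (6 - 2*13*(-6)² - ⅓*(-6)*13) - 11 = (6 - 2*13*36 + 26) - 11 = (6 - 936 + 26) - 11 = -904 - 11 = -915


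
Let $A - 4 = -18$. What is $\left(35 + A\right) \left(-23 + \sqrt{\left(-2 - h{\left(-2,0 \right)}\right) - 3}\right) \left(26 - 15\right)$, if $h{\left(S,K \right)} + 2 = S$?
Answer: $-5313 + 231 i \approx -5313.0 + 231.0 i$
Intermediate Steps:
$h{\left(S,K \right)} = -2 + S$
$A = -14$ ($A = 4 - 18 = -14$)
$\left(35 + A\right) \left(-23 + \sqrt{\left(-2 - h{\left(-2,0 \right)}\right) - 3}\right) \left(26 - 15\right) = \left(35 - 14\right) \left(-23 + \sqrt{\left(-2 - \left(-2 - 2\right)\right) - 3}\right) \left(26 - 15\right) = 21 \left(-23 + \sqrt{\left(-2 - -4\right) - 3}\right) 11 = 21 \left(-23 + \sqrt{\left(-2 + 4\right) - 3}\right) 11 = 21 \left(-23 + \sqrt{2 - 3}\right) 11 = 21 \left(-23 + \sqrt{-1}\right) 11 = 21 \left(-23 + i\right) 11 = 21 \left(-253 + 11 i\right) = -5313 + 231 i$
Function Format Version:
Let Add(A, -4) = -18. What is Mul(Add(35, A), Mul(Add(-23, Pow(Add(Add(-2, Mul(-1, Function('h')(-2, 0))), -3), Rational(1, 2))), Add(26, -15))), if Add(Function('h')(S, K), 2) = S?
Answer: Add(-5313, Mul(231, I)) ≈ Add(-5313.0, Mul(231.00, I))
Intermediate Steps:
Function('h')(S, K) = Add(-2, S)
A = -14 (A = Add(4, -18) = -14)
Mul(Add(35, A), Mul(Add(-23, Pow(Add(Add(-2, Mul(-1, Function('h')(-2, 0))), -3), Rational(1, 2))), Add(26, -15))) = Mul(Add(35, -14), Mul(Add(-23, Pow(Add(Add(-2, Mul(-1, Add(-2, -2))), -3), Rational(1, 2))), Add(26, -15))) = Mul(21, Mul(Add(-23, Pow(Add(Add(-2, Mul(-1, -4)), -3), Rational(1, 2))), 11)) = Mul(21, Mul(Add(-23, Pow(Add(Add(-2, 4), -3), Rational(1, 2))), 11)) = Mul(21, Mul(Add(-23, Pow(Add(2, -3), Rational(1, 2))), 11)) = Mul(21, Mul(Add(-23, Pow(-1, Rational(1, 2))), 11)) = Mul(21, Mul(Add(-23, I), 11)) = Mul(21, Add(-253, Mul(11, I))) = Add(-5313, Mul(231, I))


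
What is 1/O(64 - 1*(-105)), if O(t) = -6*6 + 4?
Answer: -1/32 ≈ -0.031250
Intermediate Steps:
O(t) = -32 (O(t) = -36 + 4 = -32)
1/O(64 - 1*(-105)) = 1/(-32) = -1/32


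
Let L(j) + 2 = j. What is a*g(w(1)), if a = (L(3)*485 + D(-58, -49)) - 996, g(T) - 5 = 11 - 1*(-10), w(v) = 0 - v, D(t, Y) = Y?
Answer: -14560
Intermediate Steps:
L(j) = -2 + j
w(v) = -v
g(T) = 26 (g(T) = 5 + (11 - 1*(-10)) = 5 + (11 + 10) = 5 + 21 = 26)
a = -560 (a = ((-2 + 3)*485 - 49) - 996 = (1*485 - 49) - 996 = (485 - 49) - 996 = 436 - 996 = -560)
a*g(w(1)) = -560*26 = -14560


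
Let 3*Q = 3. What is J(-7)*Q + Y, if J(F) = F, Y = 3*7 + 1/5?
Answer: 71/5 ≈ 14.200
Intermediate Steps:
Q = 1 (Q = (⅓)*3 = 1)
Y = 106/5 (Y = 21 + 1*(⅕) = 21 + ⅕ = 106/5 ≈ 21.200)
J(-7)*Q + Y = -7*1 + 106/5 = -7 + 106/5 = 71/5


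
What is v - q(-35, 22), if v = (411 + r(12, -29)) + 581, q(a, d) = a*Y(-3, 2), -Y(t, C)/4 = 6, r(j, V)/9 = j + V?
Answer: -1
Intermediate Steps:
r(j, V) = 9*V + 9*j (r(j, V) = 9*(j + V) = 9*(V + j) = 9*V + 9*j)
Y(t, C) = -24 (Y(t, C) = -4*6 = -24)
q(a, d) = -24*a (q(a, d) = a*(-24) = -24*a)
v = 839 (v = (411 + (9*(-29) + 9*12)) + 581 = (411 + (-261 + 108)) + 581 = (411 - 153) + 581 = 258 + 581 = 839)
v - q(-35, 22) = 839 - (-24)*(-35) = 839 - 1*840 = 839 - 840 = -1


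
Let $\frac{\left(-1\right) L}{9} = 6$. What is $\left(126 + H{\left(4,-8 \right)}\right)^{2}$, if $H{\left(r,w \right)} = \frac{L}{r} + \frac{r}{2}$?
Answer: $\frac{52441}{4} \approx 13110.0$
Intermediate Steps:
$L = -54$ ($L = \left(-9\right) 6 = -54$)
$H{\left(r,w \right)} = \frac{r}{2} - \frac{54}{r}$ ($H{\left(r,w \right)} = - \frac{54}{r} + \frac{r}{2} = \frac{r}{2} - \frac{54}{r}$)
$\left(126 + H{\left(4,-8 \right)}\right)^{2} = \left(126 + \left(\frac{1}{2} \cdot 4 - \frac{54}{4}\right)\right)^{2} = \left(126 + \left(2 - \frac{27}{2}\right)\right)^{2} = \left(126 - \frac{23}{2}\right)^{2} = \left(\frac{229}{2}\right)^{2} = \frac{52441}{4}$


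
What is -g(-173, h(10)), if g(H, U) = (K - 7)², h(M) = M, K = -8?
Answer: -225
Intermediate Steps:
g(H, U) = 225 (g(H, U) = (-8 - 7)² = (-15)² = 225)
-g(-173, h(10)) = -1*225 = -225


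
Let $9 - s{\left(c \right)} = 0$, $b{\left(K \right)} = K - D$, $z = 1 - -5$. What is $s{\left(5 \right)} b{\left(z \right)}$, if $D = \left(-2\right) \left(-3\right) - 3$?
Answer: $27$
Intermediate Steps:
$z = 6$ ($z = 1 + 5 = 6$)
$D = 3$ ($D = 6 - 3 = 3$)
$b{\left(K \right)} = -3 + K$ ($b{\left(K \right)} = K - 3 = -3 + K$)
$s{\left(c \right)} = 9$ ($s{\left(c \right)} = 9 - 0 = 9 + 0 = 9$)
$s{\left(5 \right)} b{\left(z \right)} = 9 \left(-3 + 6\right) = 9 \cdot 3 = 27$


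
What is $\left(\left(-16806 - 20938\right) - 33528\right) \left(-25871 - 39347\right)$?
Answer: $4648217296$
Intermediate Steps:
$\left(\left(-16806 - 20938\right) - 33528\right) \left(-25871 - 39347\right) = \left(\left(-16806 - 20938\right) - 33528\right) \left(-65218\right) = \left(-37744 - 33528\right) \left(-65218\right) = \left(-71272\right) \left(-65218\right) = 4648217296$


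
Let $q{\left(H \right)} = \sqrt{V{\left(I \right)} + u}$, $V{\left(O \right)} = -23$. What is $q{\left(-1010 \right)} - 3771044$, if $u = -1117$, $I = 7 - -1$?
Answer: $-3771044 + 2 i \sqrt{285} \approx -3.771 \cdot 10^{6} + 33.764 i$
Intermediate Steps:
$I = 8$ ($I = 7 + 1 = 8$)
$q{\left(H \right)} = 2 i \sqrt{285}$ ($q{\left(H \right)} = \sqrt{-23 - 1117} = \sqrt{-1140} = 2 i \sqrt{285}$)
$q{\left(-1010 \right)} - 3771044 = 2 i \sqrt{285} - 3771044 = -3771044 + 2 i \sqrt{285}$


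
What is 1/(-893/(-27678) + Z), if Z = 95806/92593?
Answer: 2562789054/2734404017 ≈ 0.93724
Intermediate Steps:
Z = 95806/92593 (Z = 95806*(1/92593) = 95806/92593 ≈ 1.0347)
1/(-893/(-27678) + Z) = 1/(-893/(-27678) + 95806/92593) = 1/(-893*(-1/27678) + 95806/92593) = 1/(893/27678 + 95806/92593) = 1/(2734404017/2562789054) = 2562789054/2734404017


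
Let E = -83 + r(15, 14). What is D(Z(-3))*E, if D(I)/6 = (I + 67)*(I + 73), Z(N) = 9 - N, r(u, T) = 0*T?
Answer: -3344070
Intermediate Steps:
r(u, T) = 0
D(I) = 6*(67 + I)*(73 + I) (D(I) = 6*((I + 67)*(I + 73)) = 6*((67 + I)*(73 + I)) = 6*(67 + I)*(73 + I))
E = -83 (E = -83 + 0 = -83)
D(Z(-3))*E = (29346 + 6*(9 - 1*(-3))**2 + 840*(9 - 1*(-3)))*(-83) = (29346 + 6*(9 + 3)**2 + 840*(9 + 3))*(-83) = (29346 + 6*12**2 + 840*12)*(-83) = (29346 + 6*144 + 10080)*(-83) = (29346 + 864 + 10080)*(-83) = 40290*(-83) = -3344070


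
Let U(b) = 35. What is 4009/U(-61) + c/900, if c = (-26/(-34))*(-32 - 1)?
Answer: 4088179/35700 ≈ 114.51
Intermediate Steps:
c = -429/17 (c = -26*(-1/34)*(-33) = (13/17)*(-33) = -429/17 ≈ -25.235)
4009/U(-61) + c/900 = 4009/35 - 429/17/900 = 4009*(1/35) - 429/17*1/900 = 4009/35 - 143/5100 = 4088179/35700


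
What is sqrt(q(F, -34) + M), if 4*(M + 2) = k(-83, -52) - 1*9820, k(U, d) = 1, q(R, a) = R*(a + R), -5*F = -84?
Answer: I*sqrt(274571)/10 ≈ 52.4*I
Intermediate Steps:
F = 84/5 (F = -1/5*(-84) = 84/5 ≈ 16.800)
q(R, a) = R*(R + a)
M = -9827/4 (M = -2 + (1 - 1*9820)/4 = -2 + (1 - 9820)/4 = -2 + (1/4)*(-9819) = -2 - 9819/4 = -9827/4 ≈ -2456.8)
sqrt(q(F, -34) + M) = sqrt(84*(84/5 - 34)/5 - 9827/4) = sqrt((84/5)*(-86/5) - 9827/4) = sqrt(-7224/25 - 9827/4) = sqrt(-274571/100) = I*sqrt(274571)/10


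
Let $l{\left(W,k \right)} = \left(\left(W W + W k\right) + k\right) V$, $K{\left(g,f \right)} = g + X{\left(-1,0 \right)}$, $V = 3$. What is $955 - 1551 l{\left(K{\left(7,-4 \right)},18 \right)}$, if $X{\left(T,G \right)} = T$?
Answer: $-752831$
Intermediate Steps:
$K{\left(g,f \right)} = -1 + g$ ($K{\left(g,f \right)} = g - 1 = -1 + g$)
$l{\left(W,k \right)} = 3 k + 3 W^{2} + 3 W k$ ($l{\left(W,k \right)} = \left(\left(W W + W k\right) + k\right) 3 = \left(\left(W^{2} + W k\right) + k\right) 3 = \left(k + W^{2} + W k\right) 3 = 3 k + 3 W^{2} + 3 W k$)
$955 - 1551 l{\left(K{\left(7,-4 \right)},18 \right)} = 955 - 1551 \left(3 \cdot 18 + 3 \left(-1 + 7\right)^{2} + 3 \left(-1 + 7\right) 18\right) = 955 - 1551 \left(54 + 3 \cdot 6^{2} + 3 \cdot 6 \cdot 18\right) = 955 - 1551 \left(54 + 3 \cdot 36 + 324\right) = 955 - 1551 \left(54 + 108 + 324\right) = 955 - 753786 = -752831$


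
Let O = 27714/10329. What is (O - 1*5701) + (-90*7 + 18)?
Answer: -21726421/3443 ≈ -6310.3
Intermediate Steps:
O = 9238/3443 (O = 27714*(1/10329) = 9238/3443 ≈ 2.6831)
(O - 1*5701) + (-90*7 + 18) = (9238/3443 - 1*5701) + (-90*7 + 18) = (9238/3443 - 5701) + (-630 + 18) = -19619305/3443 - 612 = -21726421/3443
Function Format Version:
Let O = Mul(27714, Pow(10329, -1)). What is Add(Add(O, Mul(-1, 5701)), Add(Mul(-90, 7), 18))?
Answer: Rational(-21726421, 3443) ≈ -6310.3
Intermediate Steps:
O = Rational(9238, 3443) (O = Mul(27714, Rational(1, 10329)) = Rational(9238, 3443) ≈ 2.6831)
Add(Add(O, Mul(-1, 5701)), Add(Mul(-90, 7), 18)) = Add(Add(Rational(9238, 3443), Mul(-1, 5701)), Add(Mul(-90, 7), 18)) = Add(Add(Rational(9238, 3443), -5701), Add(-630, 18)) = Add(Rational(-19619305, 3443), -612) = Rational(-21726421, 3443)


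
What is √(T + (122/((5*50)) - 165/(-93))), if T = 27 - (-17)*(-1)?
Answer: 2*√1841245/775 ≈ 3.5017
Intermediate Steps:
T = 10 (T = 27 - 1*17 = 27 - 17 = 10)
√(T + (122/((5*50)) - 165/(-93))) = √(10 + (122/((5*50)) - 165/(-93))) = √(10 + (122/250 - 165*(-1/93))) = √(10 + (122*(1/250) + 55/31)) = √(10 + (61/125 + 55/31)) = √(10 + 8766/3875) = √(47516/3875) = 2*√1841245/775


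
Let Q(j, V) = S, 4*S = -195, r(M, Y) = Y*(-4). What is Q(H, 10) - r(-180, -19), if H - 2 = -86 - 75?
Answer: -499/4 ≈ -124.75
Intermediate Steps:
r(M, Y) = -4*Y
H = -159 (H = 2 + (-86 - 75) = 2 - 161 = -159)
S = -195/4 (S = (¼)*(-195) = -195/4 ≈ -48.750)
Q(j, V) = -195/4
Q(H, 10) - r(-180, -19) = -195/4 - (-4)*(-19) = -195/4 - 1*76 = -195/4 - 76 = -499/4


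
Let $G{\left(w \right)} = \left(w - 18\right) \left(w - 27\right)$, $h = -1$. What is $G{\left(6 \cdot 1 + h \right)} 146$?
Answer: $41756$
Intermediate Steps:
$G{\left(w \right)} = \left(-27 + w\right) \left(-18 + w\right)$ ($G{\left(w \right)} = \left(-18 + w\right) \left(-27 + w\right) = \left(-27 + w\right) \left(-18 + w\right)$)
$G{\left(6 \cdot 1 + h \right)} 146 = \left(486 + \left(6 \cdot 1 - 1\right)^{2} - 45 \left(6 \cdot 1 - 1\right)\right) 146 = \left(486 + \left(6 - 1\right)^{2} - 45 \left(6 - 1\right)\right) 146 = \left(486 + 5^{2} - 225\right) 146 = \left(486 + 25 - 225\right) 146 = 286 \cdot 146 = 41756$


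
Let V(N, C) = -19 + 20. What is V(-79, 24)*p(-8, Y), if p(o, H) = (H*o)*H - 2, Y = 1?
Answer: -10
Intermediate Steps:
V(N, C) = 1
p(o, H) = -2 + o*H**2 (p(o, H) = o*H**2 - 2 = -2 + o*H**2)
V(-79, 24)*p(-8, Y) = 1*(-2 - 8*1**2) = 1*(-2 - 8*1) = 1*(-2 - 8) = 1*(-10) = -10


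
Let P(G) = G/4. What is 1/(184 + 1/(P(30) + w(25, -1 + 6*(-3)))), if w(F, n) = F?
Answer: 65/11962 ≈ 0.0054339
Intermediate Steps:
P(G) = G/4 (P(G) = G*(1/4) = G/4)
1/(184 + 1/(P(30) + w(25, -1 + 6*(-3)))) = 1/(184 + 1/((1/4)*30 + 25)) = 1/(184 + 1/(15/2 + 25)) = 1/(184 + 1/(65/2)) = 1/(184 + 2/65) = 1/(11962/65) = 65/11962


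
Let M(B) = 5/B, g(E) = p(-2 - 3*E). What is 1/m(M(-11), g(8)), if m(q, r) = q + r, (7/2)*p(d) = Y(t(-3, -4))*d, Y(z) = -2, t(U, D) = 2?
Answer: 77/1109 ≈ 0.069432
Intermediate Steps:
p(d) = -4*d/7 (p(d) = 2*(-2*d)/7 = -4*d/7)
g(E) = 8/7 + 12*E/7 (g(E) = -4*(-2 - 3*E)/7 = 8/7 + 12*E/7)
1/m(M(-11), g(8)) = 1/(5/(-11) + (8/7 + (12/7)*8)) = 1/(5*(-1/11) + (8/7 + 96/7)) = 1/(-5/11 + 104/7) = 1/(1109/77) = 77/1109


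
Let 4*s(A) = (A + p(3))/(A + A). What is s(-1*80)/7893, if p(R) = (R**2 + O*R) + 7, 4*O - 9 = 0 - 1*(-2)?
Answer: 223/20206080 ≈ 1.1036e-5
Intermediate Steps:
O = 11/4 (O = 9/4 + (0 - 1*(-2))/4 = 9/4 + (0 + 2)/4 = 9/4 + (1/4)*2 = 9/4 + 1/2 = 11/4 ≈ 2.7500)
p(R) = 7 + R**2 + 11*R/4 (p(R) = (R**2 + 11*R/4) + 7 = 7 + R**2 + 11*R/4)
s(A) = (97/4 + A)/(8*A) (s(A) = ((A + (7 + 3**2 + (11/4)*3))/(A + A))/4 = ((A + (7 + 9 + 33/4))/((2*A)))/4 = ((A + 97/4)*(1/(2*A)))/4 = ((97/4 + A)*(1/(2*A)))/4 = ((97/4 + A)/(2*A))/4 = (97/4 + A)/(8*A))
s(-1*80)/7893 = ((97 + 4*(-1*80))/(32*((-1*80))))/7893 = ((1/32)*(97 + 4*(-80))/(-80))*(1/7893) = ((1/32)*(-1/80)*(97 - 320))*(1/7893) = ((1/32)*(-1/80)*(-223))*(1/7893) = (223/2560)*(1/7893) = 223/20206080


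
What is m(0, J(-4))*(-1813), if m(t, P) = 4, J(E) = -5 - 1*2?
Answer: -7252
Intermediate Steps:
J(E) = -7 (J(E) = -5 - 2 = -7)
m(0, J(-4))*(-1813) = 4*(-1813) = -7252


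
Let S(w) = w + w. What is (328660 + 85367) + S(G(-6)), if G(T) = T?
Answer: 414015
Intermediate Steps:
S(w) = 2*w
(328660 + 85367) + S(G(-6)) = (328660 + 85367) + 2*(-6) = 414027 - 12 = 414015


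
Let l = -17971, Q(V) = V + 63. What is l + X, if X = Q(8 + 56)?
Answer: -17844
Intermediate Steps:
Q(V) = 63 + V
X = 127 (X = 63 + (8 + 56) = 63 + 64 = 127)
l + X = -17971 + 127 = -17844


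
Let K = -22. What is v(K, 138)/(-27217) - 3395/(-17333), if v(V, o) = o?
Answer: 90009761/471752261 ≈ 0.19080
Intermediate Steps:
v(K, 138)/(-27217) - 3395/(-17333) = 138/(-27217) - 3395/(-17333) = 138*(-1/27217) - 3395*(-1/17333) = -138/27217 + 3395/17333 = 90009761/471752261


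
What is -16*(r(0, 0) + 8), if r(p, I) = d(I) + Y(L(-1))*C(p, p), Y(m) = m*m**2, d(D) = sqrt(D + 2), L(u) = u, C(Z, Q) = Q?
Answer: -128 - 16*sqrt(2) ≈ -150.63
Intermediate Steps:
d(D) = sqrt(2 + D)
Y(m) = m**3
r(p, I) = sqrt(2 + I) - p (r(p, I) = sqrt(2 + I) + (-1)**3*p = sqrt(2 + I) - p)
-16*(r(0, 0) + 8) = -16*((sqrt(2 + 0) - 1*0) + 8) = -16*((sqrt(2) + 0) + 8) = -16*(sqrt(2) + 8) = -16*(8 + sqrt(2)) = -128 - 16*sqrt(2)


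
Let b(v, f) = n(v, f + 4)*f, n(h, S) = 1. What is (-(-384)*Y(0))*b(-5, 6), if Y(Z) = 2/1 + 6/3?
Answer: 9216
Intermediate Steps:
Y(Z) = 4 (Y(Z) = 2*1 + 6*(1/3) = 2 + 2 = 4)
b(v, f) = f (b(v, f) = 1*f = f)
(-(-384)*Y(0))*b(-5, 6) = -(-384)*4*6 = -32*(-48)*6 = 1536*6 = 9216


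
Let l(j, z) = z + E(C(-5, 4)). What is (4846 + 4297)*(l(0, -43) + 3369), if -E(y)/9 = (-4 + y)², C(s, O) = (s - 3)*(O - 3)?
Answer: 18560290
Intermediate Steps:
C(s, O) = (-3 + O)*(-3 + s) (C(s, O) = (-3 + s)*(-3 + O) = (-3 + O)*(-3 + s))
E(y) = -9*(-4 + y)²
l(j, z) = -1296 + z (l(j, z) = z - 9*(-4 + (9 - 3*4 - 3*(-5) + 4*(-5)))² = z - 9*(-4 + (9 - 12 + 15 - 20))² = z - 9*(-4 - 8)² = z - 9*(-12)² = z - 9*144 = z - 1296 = -1296 + z)
(4846 + 4297)*(l(0, -43) + 3369) = (4846 + 4297)*((-1296 - 43) + 3369) = 9143*(-1339 + 3369) = 9143*2030 = 18560290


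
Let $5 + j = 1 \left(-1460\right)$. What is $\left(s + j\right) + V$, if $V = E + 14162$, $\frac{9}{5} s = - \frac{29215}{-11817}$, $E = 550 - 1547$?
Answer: $\frac{1244476175}{106353} \approx 11701.0$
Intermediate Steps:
$E = -997$ ($E = 550 - 1547 = -997$)
$j = -1465$ ($j = -5 + 1 \left(-1460\right) = -5 - 1460 = -1465$)
$s = \frac{146075}{106353}$ ($s = \frac{5 \left(- \frac{29215}{-11817}\right)}{9} = \frac{5 \left(\left(-29215\right) \left(- \frac{1}{11817}\right)\right)}{9} = \frac{5}{9} \cdot \frac{29215}{11817} = \frac{146075}{106353} \approx 1.3735$)
$V = 13165$ ($V = -997 + 14162 = 13165$)
$\left(s + j\right) + V = \left(\frac{146075}{106353} - 1465\right) + 13165 = - \frac{155661070}{106353} + 13165 = \frac{1244476175}{106353}$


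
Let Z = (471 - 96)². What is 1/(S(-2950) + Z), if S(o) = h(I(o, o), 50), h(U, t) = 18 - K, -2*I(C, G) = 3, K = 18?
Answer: 1/140625 ≈ 7.1111e-6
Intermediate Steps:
I(C, G) = -3/2 (I(C, G) = -½*3 = -3/2)
h(U, t) = 0 (h(U, t) = 18 - 1*18 = 18 - 18 = 0)
S(o) = 0
Z = 140625 (Z = 375² = 140625)
1/(S(-2950) + Z) = 1/(0 + 140625) = 1/140625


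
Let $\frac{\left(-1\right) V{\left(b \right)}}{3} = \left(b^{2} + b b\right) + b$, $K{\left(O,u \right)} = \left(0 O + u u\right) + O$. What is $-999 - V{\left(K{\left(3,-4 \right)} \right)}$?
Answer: $1224$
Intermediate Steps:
$K{\left(O,u \right)} = O + u^{2}$ ($K{\left(O,u \right)} = \left(0 + u^{2}\right) + O = u^{2} + O = O + u^{2}$)
$V{\left(b \right)} = - 6 b^{2} - 3 b$ ($V{\left(b \right)} = - 3 \left(\left(b^{2} + b b\right) + b\right) = - 3 \left(\left(b^{2} + b^{2}\right) + b\right) = - 3 \left(2 b^{2} + b\right) = - 3 \left(b + 2 b^{2}\right) = - 6 b^{2} - 3 b$)
$-999 - V{\left(K{\left(3,-4 \right)} \right)} = -999 - - 3 \left(3 + \left(-4\right)^{2}\right) \left(1 + 2 \left(3 + \left(-4\right)^{2}\right)\right) = -999 - - 3 \left(3 + 16\right) \left(1 + 2 \left(3 + 16\right)\right) = -999 - \left(-3\right) 19 \left(1 + 2 \cdot 19\right) = -999 - \left(-3\right) 19 \left(1 + 38\right) = -999 - \left(-3\right) 19 \cdot 39 = -999 - -2223 = -999 + 2223 = 1224$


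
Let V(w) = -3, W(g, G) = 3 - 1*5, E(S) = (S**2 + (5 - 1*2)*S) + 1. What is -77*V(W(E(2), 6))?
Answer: 231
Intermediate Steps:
E(S) = 1 + S**2 + 3*S (E(S) = (S**2 + (5 - 2)*S) + 1 = (S**2 + 3*S) + 1 = 1 + S**2 + 3*S)
W(g, G) = -2 (W(g, G) = 3 - 5 = -2)
-77*V(W(E(2), 6)) = -77*(-3) = 231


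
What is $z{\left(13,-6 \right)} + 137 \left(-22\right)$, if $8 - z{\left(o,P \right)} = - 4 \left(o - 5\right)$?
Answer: $-2974$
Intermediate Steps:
$z{\left(o,P \right)} = -12 + 4 o$ ($z{\left(o,P \right)} = 8 - - 4 \left(o - 5\right) = 8 - - 4 \left(-5 + o\right) = 8 - \left(20 - 4 o\right) = 8 + \left(-20 + 4 o\right) = -12 + 4 o$)
$z{\left(13,-6 \right)} + 137 \left(-22\right) = \left(-12 + 4 \cdot 13\right) + 137 \left(-22\right) = \left(-12 + 52\right) - 3014 = 40 - 3014 = -2974$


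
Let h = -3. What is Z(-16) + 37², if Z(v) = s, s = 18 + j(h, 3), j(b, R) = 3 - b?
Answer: 1393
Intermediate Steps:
s = 24 (s = 18 + (3 - 1*(-3)) = 18 + (3 + 3) = 18 + 6 = 24)
Z(v) = 24
Z(-16) + 37² = 24 + 37² = 24 + 1369 = 1393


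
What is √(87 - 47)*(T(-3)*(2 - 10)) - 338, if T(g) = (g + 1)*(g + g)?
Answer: -338 - 192*√10 ≈ -945.16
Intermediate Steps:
T(g) = 2*g*(1 + g) (T(g) = (1 + g)*(2*g) = 2*g*(1 + g))
√(87 - 47)*(T(-3)*(2 - 10)) - 338 = √(87 - 47)*((2*(-3)*(1 - 3))*(2 - 10)) - 338 = √40*((2*(-3)*(-2))*(-8)) - 338 = (2*√10)*(12*(-8)) - 338 = (2*√10)*(-96) - 338 = -192*√10 - 338 = -338 - 192*√10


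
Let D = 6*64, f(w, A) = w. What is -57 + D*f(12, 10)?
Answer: 4551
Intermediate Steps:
D = 384
-57 + D*f(12, 10) = -57 + 384*12 = -57 + 4608 = 4551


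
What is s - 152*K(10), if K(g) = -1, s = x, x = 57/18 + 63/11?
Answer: 10619/66 ≈ 160.89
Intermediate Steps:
x = 587/66 (x = 57*(1/18) + 63*(1/11) = 19/6 + 63/11 = 587/66 ≈ 8.8939)
s = 587/66 ≈ 8.8939
s - 152*K(10) = 587/66 - 152*(-1) = 587/66 + 152 = 10619/66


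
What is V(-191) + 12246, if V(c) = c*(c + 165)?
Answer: 17212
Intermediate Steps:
V(c) = c*(165 + c)
V(-191) + 12246 = -191*(165 - 191) + 12246 = -191*(-26) + 12246 = 4966 + 12246 = 17212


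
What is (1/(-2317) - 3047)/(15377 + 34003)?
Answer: -117665/1906891 ≈ -0.061705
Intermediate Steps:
(1/(-2317) - 3047)/(15377 + 34003) = (-1/2317 - 3047)/49380 = -7059900/2317*1/49380 = -117665/1906891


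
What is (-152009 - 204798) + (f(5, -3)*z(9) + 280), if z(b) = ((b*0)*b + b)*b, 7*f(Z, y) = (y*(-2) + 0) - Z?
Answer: -2495608/7 ≈ -3.5652e+5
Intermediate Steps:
f(Z, y) = -2*y/7 - Z/7 (f(Z, y) = ((y*(-2) + 0) - Z)/7 = ((-2*y + 0) - Z)/7 = (-2*y - Z)/7 = (-Z - 2*y)/7 = -2*y/7 - Z/7)
z(b) = b**2 (z(b) = (0*b + b)*b = (0 + b)*b = b*b = b**2)
(-152009 - 204798) + (f(5, -3)*z(9) + 280) = (-152009 - 204798) + ((-2/7*(-3) - 1/7*5)*9**2 + 280) = -356807 + ((6/7 - 5/7)*81 + 280) = -356807 + ((1/7)*81 + 280) = -356807 + (81/7 + 280) = -356807 + 2041/7 = -2495608/7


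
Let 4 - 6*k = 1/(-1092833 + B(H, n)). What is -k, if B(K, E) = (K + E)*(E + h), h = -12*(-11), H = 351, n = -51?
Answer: -1424711/2137066 ≈ -0.66667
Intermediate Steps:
h = 132
B(K, E) = (132 + E)*(E + K) (B(K, E) = (K + E)*(E + 132) = (E + K)*(132 + E) = (132 + E)*(E + K))
k = 1424711/2137066 (k = ⅔ - 1/(6*(-1092833 + ((-51)² + 132*(-51) + 132*351 - 51*351))) = ⅔ - 1/(6*(-1092833 + (2601 - 6732 + 46332 - 17901))) = ⅔ - 1/(6*(-1092833 + 24300)) = ⅔ - ⅙/(-1068533) = ⅔ - ⅙*(-1/1068533) = ⅔ + 1/6411198 = 1424711/2137066 ≈ 0.66667)
-k = -1*1424711/2137066 = -1424711/2137066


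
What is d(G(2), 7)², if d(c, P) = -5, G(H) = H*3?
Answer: 25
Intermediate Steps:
G(H) = 3*H
d(G(2), 7)² = (-5)² = 25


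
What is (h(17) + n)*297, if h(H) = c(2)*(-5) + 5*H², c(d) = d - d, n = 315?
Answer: 522720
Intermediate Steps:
c(d) = 0
h(H) = 5*H² (h(H) = 0*(-5) + 5*H² = 0 + 5*H² = 5*H²)
(h(17) + n)*297 = (5*17² + 315)*297 = (5*289 + 315)*297 = (1445 + 315)*297 = 1760*297 = 522720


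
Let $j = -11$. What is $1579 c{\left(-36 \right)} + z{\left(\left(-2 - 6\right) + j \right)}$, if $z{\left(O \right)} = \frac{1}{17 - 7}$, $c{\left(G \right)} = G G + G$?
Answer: $\frac{19895401}{10} \approx 1.9895 \cdot 10^{6}$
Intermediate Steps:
$c{\left(G \right)} = G + G^{2}$ ($c{\left(G \right)} = G^{2} + G = G + G^{2}$)
$z{\left(O \right)} = \frac{1}{10}$
$1579 c{\left(-36 \right)} + z{\left(\left(-2 - 6\right) + j \right)} = 1579 \left(- 36 \left(1 - 36\right)\right) + \frac{1}{10} = 1579 \left(\left(-36\right) \left(-35\right)\right) + \frac{1}{10} = 1579 \cdot 1260 + \frac{1}{10} = 1989540 + \frac{1}{10} = \frac{19895401}{10}$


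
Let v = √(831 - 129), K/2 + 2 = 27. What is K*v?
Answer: 150*√78 ≈ 1324.8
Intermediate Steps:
K = 50 (K = -4 + 2*27 = -4 + 54 = 50)
v = 3*√78 (v = √702 = 3*√78 ≈ 26.495)
K*v = 50*(3*√78) = 150*√78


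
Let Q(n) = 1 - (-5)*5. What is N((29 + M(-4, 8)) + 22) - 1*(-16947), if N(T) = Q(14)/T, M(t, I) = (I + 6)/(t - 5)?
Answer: 7541649/445 ≈ 16948.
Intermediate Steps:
Q(n) = 26 (Q(n) = 1 - 1*(-25) = 1 + 25 = 26)
M(t, I) = (6 + I)/(-5 + t)
N(T) = 26/T
N((29 + M(-4, 8)) + 22) - 1*(-16947) = 26/((29 + (6 + 8)/(-5 - 4)) + 22) - 1*(-16947) = 26/((29 + 14/(-9)) + 22) + 16947 = 26/((29 - 1/9*14) + 22) + 16947 = 26/((29 - 14/9) + 22) + 16947 = 26/(247/9 + 22) + 16947 = 26/(445/9) + 16947 = 26*(9/445) + 16947 = 234/445 + 16947 = 7541649/445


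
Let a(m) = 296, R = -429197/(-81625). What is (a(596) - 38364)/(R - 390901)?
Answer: 776825125/7976716232 ≈ 0.097387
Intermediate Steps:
R = 429197/81625 (R = -429197*(-1/81625) = 429197/81625 ≈ 5.2582)
(a(596) - 38364)/(R - 390901) = (296 - 38364)/(429197/81625 - 390901) = -38068/(-31906864928/81625) = -38068*(-81625/31906864928) = 776825125/7976716232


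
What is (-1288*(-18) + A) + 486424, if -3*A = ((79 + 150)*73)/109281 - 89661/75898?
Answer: 173704038718019/340857918 ≈ 5.0961e+5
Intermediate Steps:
A = 116841875/340857918 (A = -(((79 + 150)*73)/109281 - 89661/75898)/3 = -((229*73)*(1/109281) - 89661*1/75898)/3 = -(16717*(1/109281) - 89661/75898)/3 = -(229/1497 - 89661/75898)/3 = -⅓*(-116841875/113619306) = 116841875/340857918 ≈ 0.34279)
(-1288*(-18) + A) + 486424 = (-1288*(-18) + 116841875/340857918) + 486424 = (23184 + 116841875/340857918) + 486424 = 7902566812787/340857918 + 486424 = 173704038718019/340857918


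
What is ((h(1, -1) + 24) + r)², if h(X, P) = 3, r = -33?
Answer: 36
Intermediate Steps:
((h(1, -1) + 24) + r)² = ((3 + 24) - 33)² = (27 - 33)² = (-6)² = 36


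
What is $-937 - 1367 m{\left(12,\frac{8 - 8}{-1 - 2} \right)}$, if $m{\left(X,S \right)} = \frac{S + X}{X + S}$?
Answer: $-2304$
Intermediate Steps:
$m{\left(X,S \right)} = 1$ ($m{\left(X,S \right)} = \frac{S + X}{S + X} = 1$)
$-937 - 1367 m{\left(12,\frac{8 - 8}{-1 - 2} \right)} = -937 - 1367 = -2304$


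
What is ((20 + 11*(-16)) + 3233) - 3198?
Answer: -121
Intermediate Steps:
((20 + 11*(-16)) + 3233) - 3198 = ((20 - 176) + 3233) - 3198 = (-156 + 3233) - 3198 = 3077 - 3198 = -121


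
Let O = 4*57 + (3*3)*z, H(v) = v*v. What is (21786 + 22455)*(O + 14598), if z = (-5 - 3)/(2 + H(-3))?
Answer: 7211902374/11 ≈ 6.5563e+8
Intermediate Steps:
H(v) = v²
z = -8/11 (z = (-5 - 3)/(2 + (-3)²) = -8/(2 + 9) = -8/11 ≈ -0.72727)
O = 2436/11 (O = 4*57 + (3*3)*(-8/11) = 228 + 9*(-8/11) = 228 - 72/11 = 2436/11 ≈ 221.45)
(21786 + 22455)*(O + 14598) = (21786 + 22455)*(2436/11 + 14598) = 44241*(163014/11) = 7211902374/11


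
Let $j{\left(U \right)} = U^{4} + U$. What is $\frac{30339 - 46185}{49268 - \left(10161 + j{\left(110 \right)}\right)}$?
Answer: $\frac{834}{7703737} \approx 0.00010826$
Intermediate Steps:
$j{\left(U \right)} = U + U^{4}$
$\frac{30339 - 46185}{49268 - \left(10161 + j{\left(110 \right)}\right)} = \frac{30339 - 46185}{49268 - 146420271} = - \frac{15846}{49268 - 146420271} = - \frac{15846}{-146371003} = \left(-15846\right) \left(- \frac{1}{146371003}\right) = \frac{834}{7703737}$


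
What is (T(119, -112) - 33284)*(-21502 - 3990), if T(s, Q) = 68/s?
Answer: 5939228128/7 ≈ 8.4846e+8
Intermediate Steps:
(T(119, -112) - 33284)*(-21502 - 3990) = (68/119 - 33284)*(-21502 - 3990) = (68*(1/119) - 33284)*(-25492) = (4/7 - 33284)*(-25492) = -232984/7*(-25492) = 5939228128/7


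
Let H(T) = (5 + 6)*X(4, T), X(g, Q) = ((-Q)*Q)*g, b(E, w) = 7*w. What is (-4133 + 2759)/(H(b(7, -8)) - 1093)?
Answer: 458/46359 ≈ 0.0098794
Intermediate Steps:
X(g, Q) = -g*Q² (X(g, Q) = (-Q²)*g = -g*Q²)
H(T) = -44*T² (H(T) = (5 + 6)*(-1*4*T²) = 11*(-4*T²) = -44*T²)
(-4133 + 2759)/(H(b(7, -8)) - 1093) = (-4133 + 2759)/(-44*(7*(-8))² - 1093) = -1374/(-44*(-56)² - 1093) = -1374/(-44*3136 - 1093) = -1374/(-137984 - 1093) = -1374/(-139077) = -1374*(-1/139077) = 458/46359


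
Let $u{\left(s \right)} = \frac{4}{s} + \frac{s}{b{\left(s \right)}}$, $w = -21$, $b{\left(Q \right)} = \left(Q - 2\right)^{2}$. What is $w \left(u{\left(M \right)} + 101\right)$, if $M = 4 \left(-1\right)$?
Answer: $- \frac{6293}{3} \approx -2097.7$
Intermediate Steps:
$M = -4$
$b{\left(Q \right)} = \left(-2 + Q\right)^{2}$
$u{\left(s \right)} = \frac{4}{s} + \frac{s}{\left(-2 + s\right)^{2}}$
$w \left(u{\left(M \right)} + 101\right) = - 21 \left(\left(\frac{4}{-4} - \frac{4}{\left(-2 - 4\right)^{2}}\right) + 101\right) = - 21 \left(\left(4 \left(- \frac{1}{4}\right) - \frac{4}{36}\right) + 101\right) = - 21 \left(\left(-1 - \frac{1}{9}\right) + 101\right) = - 21 \left(- \frac{10}{9} + 101\right) = \left(-21\right) \frac{899}{9} = - \frac{6293}{3}$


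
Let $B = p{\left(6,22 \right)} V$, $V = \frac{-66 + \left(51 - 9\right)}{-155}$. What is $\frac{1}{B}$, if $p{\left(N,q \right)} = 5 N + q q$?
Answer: $\frac{155}{12336} \approx 0.012565$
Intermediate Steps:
$p{\left(N,q \right)} = q^{2} + 5 N$ ($p{\left(N,q \right)} = 5 N + q^{2} = q^{2} + 5 N$)
$V = \frac{24}{155}$ ($V = \left(-66 + \left(51 - 9\right)\right) \left(- \frac{1}{155}\right) = \left(-66 + 42\right) \left(- \frac{1}{155}\right) = \left(-24\right) \left(- \frac{1}{155}\right) = \frac{24}{155} \approx 0.15484$)
$B = \frac{12336}{155}$ ($B = \left(22^{2} + 5 \cdot 6\right) \frac{24}{155} = \left(484 + 30\right) \frac{24}{155} = 514 \cdot \frac{24}{155} = \frac{12336}{155} \approx 79.587$)
$\frac{1}{B} = \frac{1}{\frac{12336}{155}} = \frac{155}{12336}$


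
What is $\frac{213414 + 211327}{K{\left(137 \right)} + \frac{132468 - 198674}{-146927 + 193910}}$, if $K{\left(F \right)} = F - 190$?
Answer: $- \frac{19955606403}{2556305} \approx -7806.4$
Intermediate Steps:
$K{\left(F \right)} = -190 + F$ ($K{\left(F \right)} = F - 190 = -190 + F$)
$\frac{213414 + 211327}{K{\left(137 \right)} + \frac{132468 - 198674}{-146927 + 193910}} = \frac{213414 + 211327}{\left(-190 + 137\right) + \frac{132468 - 198674}{-146927 + 193910}} = \frac{424741}{-53 - \frac{66206}{46983}} = \frac{424741}{- \frac{2556305}{46983}} = 424741 \left(- \frac{46983}{2556305}\right) = - \frac{19955606403}{2556305}$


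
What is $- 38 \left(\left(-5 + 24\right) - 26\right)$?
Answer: $266$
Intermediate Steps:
$- 38 \left(\left(-5 + 24\right) - 26\right) = - 38 \left(19 - 26\right) = \left(-38\right) \left(-7\right) = 266$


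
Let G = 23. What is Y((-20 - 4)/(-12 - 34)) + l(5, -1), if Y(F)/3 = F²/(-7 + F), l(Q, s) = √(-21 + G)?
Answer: -432/3427 + √2 ≈ 1.2882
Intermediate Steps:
l(Q, s) = √2 (l(Q, s) = √(-21 + 23) = √2)
Y(F) = 3*F²/(-7 + F) (Y(F) = 3*(F²/(-7 + F)) = 3*F²/(-7 + F))
Y((-20 - 4)/(-12 - 34)) + l(5, -1) = 3*((-20 - 4)/(-12 - 34))²/(-7 + (-20 - 4)/(-12 - 34)) + √2 = 3*(-24/(-46))²/(-7 - 24/(-46)) + √2 = 3*(-24*(-1/46))²/(-7 - 24*(-1/46)) + √2 = 3*(12/23)²/(-7 + 12/23) + √2 = 3*(144/529)/(-149/23) + √2 = 3*(144/529)*(-23/149) + √2 = -432/3427 + √2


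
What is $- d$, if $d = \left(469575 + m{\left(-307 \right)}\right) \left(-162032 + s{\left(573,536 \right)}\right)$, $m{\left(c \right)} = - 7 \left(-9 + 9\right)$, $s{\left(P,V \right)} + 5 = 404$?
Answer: $75898815975$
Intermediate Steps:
$s{\left(P,V \right)} = 399$ ($s{\left(P,V \right)} = -5 + 404 = 399$)
$m{\left(c \right)} = 0$ ($m{\left(c \right)} = \left(-7\right) 0 = 0$)
$d = -75898815975$ ($d = \left(469575 + 0\right) \left(-162032 + 399\right) = 469575 \left(-161633\right) = -75898815975$)
$- d = \left(-1\right) \left(-75898815975\right) = 75898815975$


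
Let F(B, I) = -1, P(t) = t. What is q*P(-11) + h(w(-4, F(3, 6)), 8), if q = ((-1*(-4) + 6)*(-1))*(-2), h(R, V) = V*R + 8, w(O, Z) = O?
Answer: -244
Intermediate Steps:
h(R, V) = 8 + R*V (h(R, V) = R*V + 8 = 8 + R*V)
q = 20 (q = ((4 + 6)*(-1))*(-2) = (10*(-1))*(-2) = -10*(-2) = 20)
q*P(-11) + h(w(-4, F(3, 6)), 8) = 20*(-11) + (8 - 4*8) = -220 + (8 - 32) = -220 - 24 = -244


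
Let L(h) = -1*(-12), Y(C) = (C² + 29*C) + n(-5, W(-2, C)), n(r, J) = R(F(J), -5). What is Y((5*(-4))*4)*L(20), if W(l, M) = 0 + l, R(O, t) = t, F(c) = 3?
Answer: 48900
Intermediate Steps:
W(l, M) = l
n(r, J) = -5
Y(C) = -5 + C² + 29*C (Y(C) = (C² + 29*C) - 5 = -5 + C² + 29*C)
L(h) = 12
Y((5*(-4))*4)*L(20) = (-5 + ((5*(-4))*4)² + 29*((5*(-4))*4))*12 = (-5 + (-20*4)² + 29*(-20*4))*12 = (-5 + (-80)² + 29*(-80))*12 = (-5 + 6400 - 2320)*12 = 4075*12 = 48900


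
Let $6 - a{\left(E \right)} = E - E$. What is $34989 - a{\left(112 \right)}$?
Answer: $34983$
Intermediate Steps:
$a{\left(E \right)} = 6$ ($a{\left(E \right)} = 6 - \left(E - E\right) = 6 - 0 = 6 + 0 = 6$)
$34989 - a{\left(112 \right)} = 34989 - 6 = 34983$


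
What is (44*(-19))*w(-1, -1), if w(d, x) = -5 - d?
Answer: 3344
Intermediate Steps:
(44*(-19))*w(-1, -1) = (44*(-19))*(-5 - 1*(-1)) = -836*(-5 + 1) = -836*(-4) = 3344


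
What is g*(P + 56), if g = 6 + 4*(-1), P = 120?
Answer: 352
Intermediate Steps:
g = 2 (g = 6 - 4 = 2)
g*(P + 56) = 2*(120 + 56) = 2*176 = 352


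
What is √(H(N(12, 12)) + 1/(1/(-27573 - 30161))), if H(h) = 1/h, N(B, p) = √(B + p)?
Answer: √(-2078424 + 3*√6)/6 ≈ 240.28*I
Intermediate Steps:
√(H(N(12, 12)) + 1/(1/(-27573 - 30161))) = √(1/(√(12 + 12)) + 1/(1/(-27573 - 30161))) = √(1/(√24) + 1/(1/(-57734))) = √(1/(2*√6) + 1/(-1/57734)) = √(√6/12 - 57734) = √(-57734 + √6/12)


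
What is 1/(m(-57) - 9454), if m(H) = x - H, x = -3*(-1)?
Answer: -1/9394 ≈ -0.00010645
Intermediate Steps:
x = 3
m(H) = 3 - H
1/(m(-57) - 9454) = 1/((3 - 1*(-57)) - 9454) = 1/((3 + 57) - 9454) = 1/(60 - 9454) = 1/(-9394) = -1/9394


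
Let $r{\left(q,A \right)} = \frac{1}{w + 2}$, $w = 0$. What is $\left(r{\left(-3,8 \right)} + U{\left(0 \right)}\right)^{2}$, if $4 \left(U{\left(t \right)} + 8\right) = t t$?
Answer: $\frac{225}{4} \approx 56.25$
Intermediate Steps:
$r{\left(q,A \right)} = \frac{1}{2}$ ($r{\left(q,A \right)} = \frac{1}{0 + 2} = \frac{1}{2}$)
$U{\left(t \right)} = -8 + \frac{t^{2}}{4}$ ($U{\left(t \right)} = -8 + \frac{t t}{4} = -8 + \frac{t^{2}}{4}$)
$\left(r{\left(-3,8 \right)} + U{\left(0 \right)}\right)^{2} = \left(\frac{1}{2} - \left(8 - \frac{0^{2}}{4}\right)\right)^{2} = \left(\frac{1}{2} + \left(-8 + \frac{1}{4} \cdot 0\right)\right)^{2} = \left(\frac{1}{2} + \left(-8 + 0\right)\right)^{2} = \left(\frac{1}{2} - 8\right)^{2} = \left(- \frac{15}{2}\right)^{2} = \frac{225}{4}$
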